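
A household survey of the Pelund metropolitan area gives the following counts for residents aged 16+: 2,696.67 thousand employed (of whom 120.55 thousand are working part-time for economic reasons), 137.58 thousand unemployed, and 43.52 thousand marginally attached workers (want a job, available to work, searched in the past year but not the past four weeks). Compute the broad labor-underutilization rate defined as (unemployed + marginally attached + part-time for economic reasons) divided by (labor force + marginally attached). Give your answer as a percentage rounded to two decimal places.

Labor force = 2,696.67 + 137.58 = 2,834.25 thousand.
Numerator = 137.58 + 43.52 + 120.55 = 301.65 thousand.
Denominator = 2,834.25 + 43.52 = 2,877.77 thousand.
Broad rate = 301.65 / 2,877.77 = 10.48%.

Broad underutilization rate ≈ 10.48%.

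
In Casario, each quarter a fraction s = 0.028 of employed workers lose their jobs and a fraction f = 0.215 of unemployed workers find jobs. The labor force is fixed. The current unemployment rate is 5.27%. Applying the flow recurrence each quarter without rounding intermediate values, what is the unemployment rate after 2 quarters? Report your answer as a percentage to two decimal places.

With a fixed labor force, u_{t+1} = u_t + s·(1−u_t) − f·u_t = u_t·(1−s−f) + s.
Here 1−s−f = 0.757 and s = 0.028.
u_1 = 0.052700 × 0.757 + 0.028 = 0.067894.
u_2 = 0.067894 × 0.757 + 0.028 = 0.079396.

Unemployment rate after two quarters ≈ 7.94%.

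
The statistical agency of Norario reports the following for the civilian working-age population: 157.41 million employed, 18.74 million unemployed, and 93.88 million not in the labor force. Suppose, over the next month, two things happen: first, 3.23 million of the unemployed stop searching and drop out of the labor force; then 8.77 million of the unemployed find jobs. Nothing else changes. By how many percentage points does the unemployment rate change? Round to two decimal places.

Initially, labor force = 157.41 + 18.74 = 176.15 million, so u = 18.74/176.15 = 10.64%.
After the first change, unemployed and labor force both fall by 3.23 → E = 157.41, U = 15.51, labor force = 172.92 million.
After the second change, unemployed falls and employed rises by 8.77; labor force unchanged → E = 166.18, U = 6.74, labor force = 172.92 million.
New unemployment rate = 6.74 / 172.92 = 3.90%.
Change = 3.90% − 10.64% = −6.74 percentage points.

The unemployment rate changes by −6.74 percentage points.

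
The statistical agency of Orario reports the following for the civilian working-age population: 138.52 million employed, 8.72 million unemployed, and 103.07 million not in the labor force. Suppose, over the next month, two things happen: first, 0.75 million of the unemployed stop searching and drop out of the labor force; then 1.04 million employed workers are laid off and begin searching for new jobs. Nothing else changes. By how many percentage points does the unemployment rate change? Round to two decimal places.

Initially, labor force = 138.52 + 8.72 = 147.24 million, so u = 8.72/147.24 = 5.92%.
After the first change, unemployed and labor force both fall by 0.75 → E = 138.52, U = 7.97, labor force = 146.49 million.
After the second change, employed falls and unemployed rises by 1.04; labor force unchanged → E = 137.48, U = 9.01, labor force = 146.49 million.
New unemployment rate = 9.01 / 146.49 = 6.15%.
Change = 6.15% − 5.92% = +0.23 percentage points.

The unemployment rate changes by +0.23 percentage points.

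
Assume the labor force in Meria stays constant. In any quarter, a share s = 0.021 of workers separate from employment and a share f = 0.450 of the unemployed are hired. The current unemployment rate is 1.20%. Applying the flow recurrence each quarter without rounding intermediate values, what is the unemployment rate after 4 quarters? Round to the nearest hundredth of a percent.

Unemployment rate after four quarters ≈ 4.20%.

With a fixed labor force, u_{t+1} = u_t + s·(1−u_t) − f·u_t = u_t·(1−s−f) + s.
Here 1−s−f = 0.529 and s = 0.021.
u_1 = 0.012000 × 0.529 + 0.021 = 0.027348.
u_2 = 0.027348 × 0.529 + 0.021 = 0.035467.
u_3 = 0.035467 × 0.529 + 0.021 = 0.039762.
u_4 = 0.039762 × 0.529 + 0.021 = 0.042034.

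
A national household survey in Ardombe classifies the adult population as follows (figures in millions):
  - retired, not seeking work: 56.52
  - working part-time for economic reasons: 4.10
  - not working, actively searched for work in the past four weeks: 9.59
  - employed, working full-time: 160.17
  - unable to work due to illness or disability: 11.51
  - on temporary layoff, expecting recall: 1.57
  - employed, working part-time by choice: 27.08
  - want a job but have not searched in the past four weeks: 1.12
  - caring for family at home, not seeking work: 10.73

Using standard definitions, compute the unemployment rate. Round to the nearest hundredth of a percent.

Employed = 4.10 + 160.17 + 27.08 = 191.35 million (anyone who worked, including part-time for economic reasons, counts as employed).
Unemployed = 9.59 + 1.57 = 11.16 million (jobless and actively searching, or on temporary layoff).
Labor force = 191.35 + 11.16 = 202.51 million.
Unemployment rate = 11.16 / 202.51 = 5.51%.

Unemployment rate ≈ 5.51%.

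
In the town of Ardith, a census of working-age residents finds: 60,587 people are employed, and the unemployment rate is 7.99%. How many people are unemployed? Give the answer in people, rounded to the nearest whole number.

Let U be the number unemployed. The labor force is E + U, and U/(E+U) = 0.0799.
So U = 0.0799 × 60,587 / (1 − 0.0799) = 4840.90 / 0.9201 ≈ 5,261.

About 5,261 are unemployed.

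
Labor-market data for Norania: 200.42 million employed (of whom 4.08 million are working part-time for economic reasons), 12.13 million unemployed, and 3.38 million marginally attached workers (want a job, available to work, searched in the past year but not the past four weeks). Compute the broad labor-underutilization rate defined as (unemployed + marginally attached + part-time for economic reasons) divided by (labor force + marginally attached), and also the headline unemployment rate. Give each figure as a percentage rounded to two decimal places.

Labor force = 200.42 + 12.13 = 212.55 million.
Numerator = 12.13 + 3.38 + 4.08 = 19.59 million.
Denominator = 212.55 + 3.38 = 215.93 million.
Broad rate = 19.59 / 215.93 = 9.07%.
Headline unemployment rate = 12.13 / 212.55 = 5.71%.

Broad underutilization rate ≈ 9.07%; headline unemployment rate ≈ 5.71%.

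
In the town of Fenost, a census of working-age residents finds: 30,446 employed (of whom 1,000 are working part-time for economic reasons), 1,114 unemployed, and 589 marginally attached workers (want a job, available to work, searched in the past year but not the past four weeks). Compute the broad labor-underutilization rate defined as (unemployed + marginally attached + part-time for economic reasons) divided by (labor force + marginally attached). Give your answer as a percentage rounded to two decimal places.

Broad underutilization rate ≈ 8.41%.

Labor force = 30,446 + 1,114 = 31,560.
Numerator = 1,114 + 589 + 1,000 = 2,703.
Denominator = 31,560 + 589 = 32,149.
Broad rate = 2,703 / 32,149 = 8.41%.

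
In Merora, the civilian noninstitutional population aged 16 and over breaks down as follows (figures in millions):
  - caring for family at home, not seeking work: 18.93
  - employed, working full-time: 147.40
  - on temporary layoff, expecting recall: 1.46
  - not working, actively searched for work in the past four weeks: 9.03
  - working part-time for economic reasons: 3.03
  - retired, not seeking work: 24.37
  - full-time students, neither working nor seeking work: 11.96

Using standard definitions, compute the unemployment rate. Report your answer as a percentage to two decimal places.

Unemployment rate ≈ 6.52%.

Employed = 147.40 + 3.03 = 150.43 million (anyone who worked, including part-time for economic reasons, counts as employed).
Unemployed = 1.46 + 9.03 = 10.49 million (jobless and actively searching, or on temporary layoff).
Labor force = 150.43 + 10.49 = 160.92 million.
Unemployment rate = 10.49 / 160.92 = 6.52%.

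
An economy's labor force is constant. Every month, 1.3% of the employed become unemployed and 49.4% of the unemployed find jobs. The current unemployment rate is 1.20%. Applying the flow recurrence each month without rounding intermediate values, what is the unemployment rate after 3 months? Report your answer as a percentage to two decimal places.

Unemployment rate after three months ≈ 2.40%.

With a fixed labor force, u_{t+1} = u_t + s·(1−u_t) − f·u_t = u_t·(1−s−f) + s.
Here 1−s−f = 0.493 and s = 0.013.
u_1 = 0.012000 × 0.493 + 0.013 = 0.018916.
u_2 = 0.018916 × 0.493 + 0.013 = 0.022326.
u_3 = 0.022326 × 0.493 + 0.013 = 0.024007.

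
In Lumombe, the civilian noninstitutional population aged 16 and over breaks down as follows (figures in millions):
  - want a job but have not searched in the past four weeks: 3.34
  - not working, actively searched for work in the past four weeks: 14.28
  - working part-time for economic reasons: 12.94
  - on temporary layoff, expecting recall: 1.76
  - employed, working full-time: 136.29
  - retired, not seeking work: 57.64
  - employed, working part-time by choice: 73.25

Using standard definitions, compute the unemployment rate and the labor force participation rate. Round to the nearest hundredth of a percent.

Unemployment rate ≈ 6.72%; labor force participation rate ≈ 79.64%.

Employed = 12.94 + 136.29 + 73.25 = 222.48 million (anyone who worked, including part-time for economic reasons, counts as employed).
Unemployed = 14.28 + 1.76 = 16.04 million (jobless and actively searching, or on temporary layoff).
Labor force = 222.48 + 16.04 = 238.52 million.
Not in labor force = 3.34 + 57.64 = 60.98 million (those not working and not actively searching are outside the labor force — including those who want a job but have given up searching).
Civilian working-age population = 238.52 + 60.98 = 299.50 million.
Unemployment rate = 16.04 / 238.52 = 6.72%.
Labor force participation rate = 238.52 / 299.50 = 79.64%.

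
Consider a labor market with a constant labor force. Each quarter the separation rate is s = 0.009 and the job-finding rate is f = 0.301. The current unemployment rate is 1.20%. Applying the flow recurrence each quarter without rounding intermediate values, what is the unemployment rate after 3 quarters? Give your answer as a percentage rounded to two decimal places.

Unemployment rate after three quarters ≈ 2.34%.

With a fixed labor force, u_{t+1} = u_t + s·(1−u_t) − f·u_t = u_t·(1−s−f) + s.
Here 1−s−f = 0.690 and s = 0.009.
u_1 = 0.012000 × 0.690 + 0.009 = 0.017280.
u_2 = 0.017280 × 0.690 + 0.009 = 0.020923.
u_3 = 0.020923 × 0.690 + 0.009 = 0.023437.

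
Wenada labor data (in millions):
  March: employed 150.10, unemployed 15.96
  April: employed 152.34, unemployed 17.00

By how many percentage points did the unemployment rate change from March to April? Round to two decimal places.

The unemployment rate changed by +0.43 percentage points.

March: labor force = 150.10 + 15.96 = 166.06; u = 15.96/166.06 = 9.61%.
April: labor force = 152.34 + 17.00 = 169.34; u = 17.00/169.34 = 10.04%.
Change = 10.04% − 9.61% = +0.43 pp.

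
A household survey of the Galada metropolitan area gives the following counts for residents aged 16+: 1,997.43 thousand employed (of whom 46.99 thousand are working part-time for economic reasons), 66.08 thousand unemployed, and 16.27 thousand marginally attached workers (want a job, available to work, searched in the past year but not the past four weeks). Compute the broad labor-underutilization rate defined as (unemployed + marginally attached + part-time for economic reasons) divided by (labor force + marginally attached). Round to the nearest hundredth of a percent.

Labor force = 1,997.43 + 66.08 = 2,063.51 thousand.
Numerator = 66.08 + 16.27 + 46.99 = 129.34 thousand.
Denominator = 2,063.51 + 16.27 = 2,079.78 thousand.
Broad rate = 129.34 / 2,079.78 = 6.22%.

Broad underutilization rate ≈ 6.22%.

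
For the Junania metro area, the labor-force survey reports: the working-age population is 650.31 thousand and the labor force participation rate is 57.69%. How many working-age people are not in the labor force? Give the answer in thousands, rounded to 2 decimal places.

Share not in the labor force = 1 − 0.5769 = 0.4231.
Not in labor force = 0.4231 × 650.31 ≈ 275.15 thousand.

About 275.15 thousand are not in the labor force.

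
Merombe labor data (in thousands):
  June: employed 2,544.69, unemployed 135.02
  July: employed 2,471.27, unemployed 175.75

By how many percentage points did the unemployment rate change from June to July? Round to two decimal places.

The unemployment rate changed by +1.60 percentage points.

June: labor force = 2,544.69 + 135.02 = 2,679.71; u = 135.02/2,679.71 = 5.04%.
July: labor force = 2,471.27 + 175.75 = 2,647.02; u = 175.75/2,647.02 = 6.64%.
Change = 6.64% − 5.04% = +1.60 pp.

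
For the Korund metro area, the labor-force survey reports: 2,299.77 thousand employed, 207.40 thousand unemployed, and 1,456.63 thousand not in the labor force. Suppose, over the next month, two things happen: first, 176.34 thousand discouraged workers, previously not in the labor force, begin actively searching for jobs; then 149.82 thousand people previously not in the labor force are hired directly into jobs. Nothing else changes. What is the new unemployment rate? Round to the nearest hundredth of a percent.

Initially, labor force = 2,299.77 + 207.40 = 2,507.17 thousand, so u = 207.40/2,507.17 = 8.27%.
After the first change, unemployed and labor force both rise by 176.34 → E = 2,299.77, U = 383.74, labor force = 2,683.51 thousand.
After the second change, employed and labor force both rise by 149.82; unemployed unchanged → E = 2,449.59, U = 383.74, labor force = 2,833.33 thousand.
New unemployment rate = 383.74 / 2,833.33 = 13.54%.

New unemployment rate ≈ 13.54%.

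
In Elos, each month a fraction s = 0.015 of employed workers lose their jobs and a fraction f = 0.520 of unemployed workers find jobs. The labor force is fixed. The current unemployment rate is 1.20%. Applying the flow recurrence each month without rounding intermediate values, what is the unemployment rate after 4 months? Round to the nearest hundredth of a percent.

With a fixed labor force, u_{t+1} = u_t + s·(1−u_t) − f·u_t = u_t·(1−s−f) + s.
Here 1−s−f = 0.465 and s = 0.015.
u_1 = 0.012000 × 0.465 + 0.015 = 0.020580.
u_2 = 0.020580 × 0.465 + 0.015 = 0.024570.
u_3 = 0.024570 × 0.465 + 0.015 = 0.026425.
u_4 = 0.026425 × 0.465 + 0.015 = 0.027288.

Unemployment rate after four months ≈ 2.73%.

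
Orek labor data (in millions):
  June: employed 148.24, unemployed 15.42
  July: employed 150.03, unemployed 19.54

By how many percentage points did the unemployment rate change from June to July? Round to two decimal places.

June: labor force = 148.24 + 15.42 = 163.66; u = 15.42/163.66 = 9.42%.
July: labor force = 150.03 + 19.54 = 169.57; u = 19.54/169.57 = 11.52%.
Change = 11.52% − 9.42% = +2.10 pp.

The unemployment rate changed by +2.10 percentage points.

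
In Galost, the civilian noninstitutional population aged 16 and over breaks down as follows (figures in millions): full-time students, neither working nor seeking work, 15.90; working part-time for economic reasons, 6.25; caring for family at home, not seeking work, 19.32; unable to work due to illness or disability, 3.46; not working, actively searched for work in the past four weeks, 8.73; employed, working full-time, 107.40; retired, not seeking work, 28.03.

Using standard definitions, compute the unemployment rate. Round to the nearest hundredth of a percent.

Unemployment rate ≈ 7.13%.

Employed = 6.25 + 107.40 = 113.65 million (anyone who worked, including part-time for economic reasons, counts as employed).
Unemployed = 8.73 million.
Labor force = 113.65 + 8.73 = 122.38 million.
Unemployment rate = 8.73 / 122.38 = 7.13%.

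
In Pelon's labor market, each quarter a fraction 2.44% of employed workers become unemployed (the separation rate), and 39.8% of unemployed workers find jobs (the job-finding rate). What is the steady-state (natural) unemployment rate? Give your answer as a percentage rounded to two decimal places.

Steady-state unemployment rate ≈ 5.78%.

At steady state the flows balance: s·E = f·U, so U/(E+U) = s/(s+f).
u* = 2.44 / (2.44 + 39.8) = 2.44 / 42.24 = 5.78%.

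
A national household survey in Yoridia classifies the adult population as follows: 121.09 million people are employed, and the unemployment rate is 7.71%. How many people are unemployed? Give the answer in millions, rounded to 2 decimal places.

About 10.12 million are unemployed.

Let U be the number unemployed. The labor force is E + U, and U/(E+U) = 0.0771.
So U = 0.0771 × 121.09 / (1 − 0.0771) = 9.3360 / 0.9229 ≈ 10.12 million.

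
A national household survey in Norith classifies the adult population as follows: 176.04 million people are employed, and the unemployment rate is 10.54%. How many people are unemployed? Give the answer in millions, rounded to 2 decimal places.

About 20.74 million are unemployed.

Let U be the number unemployed. The labor force is E + U, and U/(E+U) = 0.1054.
So U = 0.1054 × 176.04 / (1 − 0.1054) = 18.5546 / 0.8946 ≈ 20.74 million.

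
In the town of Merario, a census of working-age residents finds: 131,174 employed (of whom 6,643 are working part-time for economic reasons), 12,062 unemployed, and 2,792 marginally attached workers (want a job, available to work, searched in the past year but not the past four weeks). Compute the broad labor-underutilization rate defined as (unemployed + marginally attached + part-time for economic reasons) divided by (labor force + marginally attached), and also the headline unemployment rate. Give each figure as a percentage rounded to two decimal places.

Labor force = 131,174 + 12,062 = 143,236.
Numerator = 12,062 + 2,792 + 6,643 = 21,497.
Denominator = 143,236 + 2,792 = 146,028.
Broad rate = 21,497 / 146,028 = 14.72%.
Headline unemployment rate = 12,062 / 143,236 = 8.42%.

Broad underutilization rate ≈ 14.72%; headline unemployment rate ≈ 8.42%.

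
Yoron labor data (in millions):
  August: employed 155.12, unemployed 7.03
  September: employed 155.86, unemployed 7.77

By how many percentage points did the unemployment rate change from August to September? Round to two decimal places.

The unemployment rate changed by +0.41 percentage points.

August: labor force = 155.12 + 7.03 = 162.15; u = 7.03/162.15 = 4.34%.
September: labor force = 155.86 + 7.77 = 163.63; u = 7.77/163.63 = 4.75%.
Change = 4.75% − 4.34% = +0.41 pp.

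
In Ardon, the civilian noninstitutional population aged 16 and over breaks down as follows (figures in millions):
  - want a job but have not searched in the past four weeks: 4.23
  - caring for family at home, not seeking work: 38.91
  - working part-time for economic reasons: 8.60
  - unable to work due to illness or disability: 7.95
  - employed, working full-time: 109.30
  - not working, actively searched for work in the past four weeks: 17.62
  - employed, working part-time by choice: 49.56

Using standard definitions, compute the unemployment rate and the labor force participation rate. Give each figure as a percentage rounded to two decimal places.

Employed = 8.60 + 109.30 + 49.56 = 167.46 million (anyone who worked, including part-time for economic reasons, counts as employed).
Unemployed = 17.62 million.
Labor force = 167.46 + 17.62 = 185.08 million.
Not in labor force = 4.23 + 38.91 + 7.95 = 51.09 million (those not working and not actively searching are outside the labor force — including those who want a job but have given up searching).
Civilian working-age population = 185.08 + 51.09 = 236.17 million.
Unemployment rate = 17.62 / 185.08 = 9.52%.
Labor force participation rate = 185.08 / 236.17 = 78.37%.

Unemployment rate ≈ 9.52%; labor force participation rate ≈ 78.37%.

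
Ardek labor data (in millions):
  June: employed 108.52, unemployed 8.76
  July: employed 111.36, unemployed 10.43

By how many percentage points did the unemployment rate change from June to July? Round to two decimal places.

June: labor force = 108.52 + 8.76 = 117.28; u = 8.76/117.28 = 7.47%.
July: labor force = 111.36 + 10.43 = 121.79; u = 10.43/121.79 = 8.56%.
Change = 8.56% − 7.47% = +1.09 pp.

The unemployment rate changed by +1.09 percentage points.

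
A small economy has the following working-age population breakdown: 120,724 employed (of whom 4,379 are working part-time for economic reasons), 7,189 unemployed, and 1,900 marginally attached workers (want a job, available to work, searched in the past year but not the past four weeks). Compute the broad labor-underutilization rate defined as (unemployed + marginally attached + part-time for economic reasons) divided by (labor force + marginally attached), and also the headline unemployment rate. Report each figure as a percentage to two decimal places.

Broad underutilization rate ≈ 10.37%; headline unemployment rate ≈ 5.62%.

Labor force = 120,724 + 7,189 = 127,913.
Numerator = 7,189 + 1,900 + 4,379 = 13,468.
Denominator = 127,913 + 1,900 = 129,813.
Broad rate = 13,468 / 129,813 = 10.37%.
Headline unemployment rate = 7,189 / 127,913 = 5.62%.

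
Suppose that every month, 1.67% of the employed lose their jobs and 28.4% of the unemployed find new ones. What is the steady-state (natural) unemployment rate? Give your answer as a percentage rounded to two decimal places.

Steady-state unemployment rate ≈ 5.55%.

At steady state the flows balance: s·E = f·U, so U/(E+U) = s/(s+f).
u* = 1.67 / (1.67 + 28.4) = 1.67 / 30.07 = 5.55%.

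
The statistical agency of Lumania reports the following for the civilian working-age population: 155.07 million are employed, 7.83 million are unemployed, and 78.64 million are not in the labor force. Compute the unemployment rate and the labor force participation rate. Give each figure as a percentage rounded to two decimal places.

Unemployment rate ≈ 4.81%; labor force participation rate ≈ 67.44%.

Labor force = employed + unemployed = 155.07 + 7.83 = 162.90 million.
Working-age population = 162.90 + 78.64 = 241.54 million.
Unemployment rate = 7.83 / 162.90 = 4.81%.
Labor force participation rate = 162.90 / 241.54 = 67.44%.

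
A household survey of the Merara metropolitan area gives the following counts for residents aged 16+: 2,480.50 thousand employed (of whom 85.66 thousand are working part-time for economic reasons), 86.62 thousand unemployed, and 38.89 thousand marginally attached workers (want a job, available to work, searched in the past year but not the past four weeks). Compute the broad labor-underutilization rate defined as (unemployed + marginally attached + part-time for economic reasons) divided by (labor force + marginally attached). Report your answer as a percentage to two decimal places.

Broad underutilization rate ≈ 8.10%.

Labor force = 2,480.50 + 86.62 = 2,567.12 thousand.
Numerator = 86.62 + 38.89 + 85.66 = 211.17 thousand.
Denominator = 2,567.12 + 38.89 = 2,606.01 thousand.
Broad rate = 211.17 / 2,606.01 = 8.10%.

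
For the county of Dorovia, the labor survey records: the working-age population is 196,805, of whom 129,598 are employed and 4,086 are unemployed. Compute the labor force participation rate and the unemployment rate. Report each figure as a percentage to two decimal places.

Labor force = employed + unemployed = 129,598 + 4,086 = 133,684.
Unemployment rate = 4,086 / 133,684 = 3.06%.
Labor force participation rate = 133,684 / 196,805 = 67.93%.

Labor force participation rate ≈ 67.93%; unemployment rate ≈ 3.06%.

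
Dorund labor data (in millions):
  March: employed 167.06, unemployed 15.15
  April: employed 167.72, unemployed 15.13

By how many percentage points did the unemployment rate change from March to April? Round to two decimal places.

The unemployment rate changed by −0.04 percentage points.

March: labor force = 167.06 + 15.15 = 182.21; u = 15.15/182.21 = 8.31%.
April: labor force = 167.72 + 15.13 = 182.85; u = 15.13/182.85 = 8.27%.
Change = 8.27% − 8.31% = −0.04 pp.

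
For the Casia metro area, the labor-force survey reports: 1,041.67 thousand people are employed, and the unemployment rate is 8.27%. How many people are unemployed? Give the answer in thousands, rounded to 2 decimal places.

About 93.91 thousand are unemployed.

Let U be the number unemployed. The labor force is E + U, and U/(E+U) = 0.0827.
So U = 0.0827 × 1,041.67 / (1 − 0.0827) = 86.1461 / 0.9173 ≈ 93.91 thousand.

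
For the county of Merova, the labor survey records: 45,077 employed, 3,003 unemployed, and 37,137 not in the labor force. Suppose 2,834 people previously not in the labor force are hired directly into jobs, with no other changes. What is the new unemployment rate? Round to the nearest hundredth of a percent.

New unemployment rate ≈ 5.90%.

Initially, labor force = 45,077 + 3,003 = 48,080, so u = 3,003/48,080 = 6.25%.
After the change, employed and labor force both rise by 2,834; unemployed unchanged → E = 47,911, U = 3,003, labor force = 50,914.
New unemployment rate = 3,003 / 50,914 = 5.90%.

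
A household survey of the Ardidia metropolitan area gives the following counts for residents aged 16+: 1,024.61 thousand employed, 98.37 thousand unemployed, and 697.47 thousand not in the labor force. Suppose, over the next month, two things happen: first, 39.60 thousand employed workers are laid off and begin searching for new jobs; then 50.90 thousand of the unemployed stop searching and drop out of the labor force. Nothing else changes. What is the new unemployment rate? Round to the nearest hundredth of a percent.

New unemployment rate ≈ 8.12%.

Initially, labor force = 1,024.61 + 98.37 = 1,122.98 thousand, so u = 98.37/1,122.98 = 8.76%.
After the first change, employed falls and unemployed rises by 39.60; labor force unchanged → E = 985.01, U = 137.97, labor force = 1,122.98 thousand.
After the second change, unemployed and labor force both fall by 50.90 → E = 985.01, U = 87.07, labor force = 1,072.08 thousand.
New unemployment rate = 87.07 / 1,072.08 = 8.12%.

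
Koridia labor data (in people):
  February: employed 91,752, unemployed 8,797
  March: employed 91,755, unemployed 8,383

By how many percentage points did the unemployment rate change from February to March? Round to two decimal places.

The unemployment rate changed by −0.38 percentage points.

February: labor force = 91,752 + 8,797 = 100,549; u = 8,797/100,549 = 8.75%.
March: labor force = 91,755 + 8,383 = 100,138; u = 8,383/100,138 = 8.37%.
Change = 8.37% − 8.75% = −0.38 pp.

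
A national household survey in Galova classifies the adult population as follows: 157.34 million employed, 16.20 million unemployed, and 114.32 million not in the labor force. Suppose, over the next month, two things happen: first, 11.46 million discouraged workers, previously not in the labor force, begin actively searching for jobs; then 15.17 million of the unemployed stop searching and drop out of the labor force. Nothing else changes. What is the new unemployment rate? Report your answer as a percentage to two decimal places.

New unemployment rate ≈ 7.35%.

Initially, labor force = 157.34 + 16.20 = 173.54 million, so u = 16.20/173.54 = 9.34%.
After the first change, unemployed and labor force both rise by 11.46 → E = 157.34, U = 27.66, labor force = 185.00 million.
After the second change, unemployed and labor force both fall by 15.17 → E = 157.34, U = 12.49, labor force = 169.83 million.
New unemployment rate = 12.49 / 169.83 = 7.35%.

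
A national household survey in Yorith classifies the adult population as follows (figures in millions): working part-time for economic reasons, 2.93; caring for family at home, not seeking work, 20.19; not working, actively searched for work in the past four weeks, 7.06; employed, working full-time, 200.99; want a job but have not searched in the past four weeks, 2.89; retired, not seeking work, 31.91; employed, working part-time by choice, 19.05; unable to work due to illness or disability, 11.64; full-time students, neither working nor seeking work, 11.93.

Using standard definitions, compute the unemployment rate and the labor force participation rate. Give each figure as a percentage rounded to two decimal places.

Employed = 2.93 + 200.99 + 19.05 = 222.97 million (anyone who worked, including part-time for economic reasons, counts as employed).
Unemployed = 7.06 million.
Labor force = 222.97 + 7.06 = 230.03 million.
Not in labor force = 20.19 + 2.89 + 31.91 + 11.64 + 11.93 = 78.56 million (those not working and not actively searching are outside the labor force — including those who want a job but have given up searching).
Civilian working-age population = 230.03 + 78.56 = 308.59 million.
Unemployment rate = 7.06 / 230.03 = 3.07%.
Labor force participation rate = 230.03 / 308.59 = 74.54%.

Unemployment rate ≈ 3.07%; labor force participation rate ≈ 74.54%.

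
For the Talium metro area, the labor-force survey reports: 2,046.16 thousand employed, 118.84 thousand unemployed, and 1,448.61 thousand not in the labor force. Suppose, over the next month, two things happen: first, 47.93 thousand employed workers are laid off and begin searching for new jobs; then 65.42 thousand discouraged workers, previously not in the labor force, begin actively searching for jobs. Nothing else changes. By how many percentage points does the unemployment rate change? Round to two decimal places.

The unemployment rate changes by +4.92 percentage points.

Initially, labor force = 2,046.16 + 118.84 = 2,165.00 thousand, so u = 118.84/2,165.00 = 5.49%.
After the first change, employed falls and unemployed rises by 47.93; labor force unchanged → E = 1,998.23, U = 166.77, labor force = 2,165.00 thousand.
After the second change, unemployed and labor force both rise by 65.42 → E = 1,998.23, U = 232.19, labor force = 2,230.42 thousand.
New unemployment rate = 232.19 / 2,230.42 = 10.41%.
Change = 10.41% − 5.49% = +4.92 percentage points.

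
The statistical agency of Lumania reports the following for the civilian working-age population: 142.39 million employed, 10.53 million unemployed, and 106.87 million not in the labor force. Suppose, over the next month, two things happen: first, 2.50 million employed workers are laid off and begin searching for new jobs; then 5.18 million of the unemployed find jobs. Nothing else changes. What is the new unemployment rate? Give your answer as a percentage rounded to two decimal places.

New unemployment rate ≈ 5.13%.

Initially, labor force = 142.39 + 10.53 = 152.92 million, so u = 10.53/152.92 = 6.89%.
After the first change, employed falls and unemployed rises by 2.50; labor force unchanged → E = 139.89, U = 13.03, labor force = 152.92 million.
After the second change, unemployed falls and employed rises by 5.18; labor force unchanged → E = 145.07, U = 7.85, labor force = 152.92 million.
New unemployment rate = 7.85 / 152.92 = 5.13%.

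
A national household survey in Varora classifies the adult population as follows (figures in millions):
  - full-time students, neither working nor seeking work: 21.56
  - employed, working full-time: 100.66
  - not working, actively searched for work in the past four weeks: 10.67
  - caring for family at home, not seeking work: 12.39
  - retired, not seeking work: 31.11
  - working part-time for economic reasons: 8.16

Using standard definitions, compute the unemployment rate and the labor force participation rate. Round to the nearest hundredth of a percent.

Unemployment rate ≈ 8.93%; labor force participation rate ≈ 64.75%.

Employed = 100.66 + 8.16 = 108.82 million (anyone who worked, including part-time for economic reasons, counts as employed).
Unemployed = 10.67 million.
Labor force = 108.82 + 10.67 = 119.49 million.
Not in labor force = 21.56 + 12.39 + 31.11 = 65.06 million (those not working and not actively searching are outside the labor force).
Civilian working-age population = 119.49 + 65.06 = 184.55 million.
Unemployment rate = 10.67 / 119.49 = 8.93%.
Labor force participation rate = 119.49 / 184.55 = 64.75%.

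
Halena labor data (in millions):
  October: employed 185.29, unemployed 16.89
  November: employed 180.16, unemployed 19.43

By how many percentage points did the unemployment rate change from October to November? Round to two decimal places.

October: labor force = 185.29 + 16.89 = 202.18; u = 16.89/202.18 = 8.35%.
November: labor force = 180.16 + 19.43 = 199.59; u = 19.43/199.59 = 9.73%.
Change = 9.73% − 8.35% = +1.38 pp.

The unemployment rate changed by +1.38 percentage points.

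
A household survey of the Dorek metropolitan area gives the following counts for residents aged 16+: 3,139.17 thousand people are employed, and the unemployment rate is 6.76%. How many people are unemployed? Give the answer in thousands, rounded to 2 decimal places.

About 227.59 thousand are unemployed.

Let U be the number unemployed. The labor force is E + U, and U/(E+U) = 0.0676.
So U = 0.0676 × 3,139.17 / (1 − 0.0676) = 212.2079 / 0.9324 ≈ 227.59 thousand.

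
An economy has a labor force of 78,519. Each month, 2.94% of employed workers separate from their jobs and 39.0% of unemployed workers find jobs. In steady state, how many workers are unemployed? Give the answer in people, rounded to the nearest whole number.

Steady-state unemployment rate u* = s/(s+f) = 2.94/(2.94+39.0) = 0.070100.
Unemployed = u* × labor force = 0.070100 × 78,519 ≈ 5,504.

About 5,504 are unemployed in steady state.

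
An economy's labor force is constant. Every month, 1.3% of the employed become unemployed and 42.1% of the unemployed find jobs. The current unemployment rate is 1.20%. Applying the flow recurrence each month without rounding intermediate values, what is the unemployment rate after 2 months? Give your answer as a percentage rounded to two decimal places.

Unemployment rate after two months ≈ 2.42%.

With a fixed labor force, u_{t+1} = u_t + s·(1−u_t) − f·u_t = u_t·(1−s−f) + s.
Here 1−s−f = 0.566 and s = 0.013.
u_1 = 0.012000 × 0.566 + 0.013 = 0.019792.
u_2 = 0.019792 × 0.566 + 0.013 = 0.024202.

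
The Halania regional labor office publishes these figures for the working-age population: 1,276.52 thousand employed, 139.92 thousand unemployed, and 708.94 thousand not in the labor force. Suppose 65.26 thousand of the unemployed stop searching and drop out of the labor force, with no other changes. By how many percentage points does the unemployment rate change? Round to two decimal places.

Initially, labor force = 1,276.52 + 139.92 = 1,416.44 thousand, so u = 139.92/1,416.44 = 9.88%.
After the change, unemployed and labor force both fall by 65.26 → E = 1,276.52, U = 74.66, labor force = 1,351.18 thousand.
New unemployment rate = 74.66 / 1,351.18 = 5.53%.
Change = 5.53% − 9.88% = −4.35 percentage points.

The unemployment rate changes by −4.35 percentage points.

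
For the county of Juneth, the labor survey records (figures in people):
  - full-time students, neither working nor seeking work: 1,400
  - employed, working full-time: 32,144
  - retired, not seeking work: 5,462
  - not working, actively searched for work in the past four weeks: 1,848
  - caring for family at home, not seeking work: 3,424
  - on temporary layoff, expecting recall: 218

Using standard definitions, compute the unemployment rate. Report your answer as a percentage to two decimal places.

Unemployment rate ≈ 6.04%.

Employed = 32,144.
Unemployed = 1,848 + 218 = 2,066 (jobless and actively searching, or on temporary layoff).
Labor force = 32,144 + 2,066 = 34,210.
Unemployment rate = 2,066 / 34,210 = 6.04%.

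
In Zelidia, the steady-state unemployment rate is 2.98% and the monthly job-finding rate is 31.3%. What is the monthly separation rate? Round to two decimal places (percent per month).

From u* = s/(s+f): s = u·f/(1−u).
s = 0.0298 × 31.3 / (1 − 0.0298) = 0.9327 / 0.9702 ≈ 0.96% per month.

Separation rate ≈ 0.96% per month.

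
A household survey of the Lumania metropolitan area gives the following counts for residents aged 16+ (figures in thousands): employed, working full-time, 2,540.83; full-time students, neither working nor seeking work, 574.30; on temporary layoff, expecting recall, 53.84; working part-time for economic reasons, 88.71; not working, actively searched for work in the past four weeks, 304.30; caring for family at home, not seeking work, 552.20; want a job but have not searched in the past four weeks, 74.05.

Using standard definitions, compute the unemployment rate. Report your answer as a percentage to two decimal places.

Unemployment rate ≈ 11.99%.

Employed = 2,540.83 + 88.71 = 2,629.54 thousand (anyone who worked, including part-time for economic reasons, counts as employed).
Unemployed = 53.84 + 304.30 = 358.14 thousand (jobless and actively searching, or on temporary layoff).
Labor force = 2,629.54 + 358.14 = 2,987.68 thousand.
Unemployment rate = 358.14 / 2,987.68 = 11.99%.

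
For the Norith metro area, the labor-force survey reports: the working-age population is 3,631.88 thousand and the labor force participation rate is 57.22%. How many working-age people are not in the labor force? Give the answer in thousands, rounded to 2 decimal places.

About 1,553.72 thousand are not in the labor force.

Share not in the labor force = 1 − 0.5722 = 0.4278.
Not in labor force = 0.4278 × 3,631.88 ≈ 1,553.72 thousand.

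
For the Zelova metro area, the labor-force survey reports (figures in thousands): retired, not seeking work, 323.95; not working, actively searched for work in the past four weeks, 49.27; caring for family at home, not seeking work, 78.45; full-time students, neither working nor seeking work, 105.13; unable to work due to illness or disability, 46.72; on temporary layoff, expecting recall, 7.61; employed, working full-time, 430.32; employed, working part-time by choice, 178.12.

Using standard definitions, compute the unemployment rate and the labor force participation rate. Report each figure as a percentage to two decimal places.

Unemployment rate ≈ 8.55%; labor force participation rate ≈ 54.55%.

Employed = 430.32 + 178.12 = 608.44 thousand.
Unemployed = 49.27 + 7.61 = 56.88 thousand (jobless and actively searching, or on temporary layoff).
Labor force = 608.44 + 56.88 = 665.32 thousand.
Not in labor force = 323.95 + 78.45 + 105.13 + 46.72 = 554.25 thousand (those not working and not actively searching are outside the labor force).
Civilian working-age population = 665.32 + 554.25 = 1,219.57 thousand.
Unemployment rate = 56.88 / 665.32 = 8.55%.
Labor force participation rate = 665.32 / 1,219.57 = 54.55%.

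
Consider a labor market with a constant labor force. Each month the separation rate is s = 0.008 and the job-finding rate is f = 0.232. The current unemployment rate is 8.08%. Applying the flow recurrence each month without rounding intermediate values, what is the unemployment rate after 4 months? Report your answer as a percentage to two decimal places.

With a fixed labor force, u_{t+1} = u_t + s·(1−u_t) − f·u_t = u_t·(1−s−f) + s.
Here 1−s−f = 0.760 and s = 0.008.
u_1 = 0.080800 × 0.760 + 0.008 = 0.069408.
u_2 = 0.069408 × 0.760 + 0.008 = 0.060750.
u_3 = 0.060750 × 0.760 + 0.008 = 0.054170.
u_4 = 0.054170 × 0.760 + 0.008 = 0.049169.

Unemployment rate after four months ≈ 4.92%.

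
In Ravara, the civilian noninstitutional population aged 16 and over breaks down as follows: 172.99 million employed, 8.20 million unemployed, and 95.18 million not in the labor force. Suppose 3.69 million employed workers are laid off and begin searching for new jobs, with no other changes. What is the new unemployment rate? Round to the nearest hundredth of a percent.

New unemployment rate ≈ 6.56%.

Initially, labor force = 172.99 + 8.20 = 181.19 million, so u = 8.20/181.19 = 4.53%.
After the change, employed falls and unemployed rises by 3.69; labor force unchanged → E = 169.30, U = 11.89, labor force = 181.19 million.
New unemployment rate = 11.89 / 181.19 = 6.56%.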